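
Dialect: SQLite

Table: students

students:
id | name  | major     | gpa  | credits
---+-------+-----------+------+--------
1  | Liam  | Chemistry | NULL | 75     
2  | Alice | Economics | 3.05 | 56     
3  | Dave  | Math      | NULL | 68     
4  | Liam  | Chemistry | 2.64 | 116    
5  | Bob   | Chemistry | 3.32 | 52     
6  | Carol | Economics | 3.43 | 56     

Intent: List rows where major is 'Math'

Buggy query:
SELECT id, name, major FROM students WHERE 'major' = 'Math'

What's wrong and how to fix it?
Bug: 'major' in single quotes is a string literal, not the column; the comparison is literal-vs-literal and never true

Fix: Remove the quotes around the column name (or use double quotes for an identifier)

Corrected query:
SELECT id, name, major FROM students WHERE major = 'Math'

Result:
id | name | major
---+------+------
3  | Dave | Math 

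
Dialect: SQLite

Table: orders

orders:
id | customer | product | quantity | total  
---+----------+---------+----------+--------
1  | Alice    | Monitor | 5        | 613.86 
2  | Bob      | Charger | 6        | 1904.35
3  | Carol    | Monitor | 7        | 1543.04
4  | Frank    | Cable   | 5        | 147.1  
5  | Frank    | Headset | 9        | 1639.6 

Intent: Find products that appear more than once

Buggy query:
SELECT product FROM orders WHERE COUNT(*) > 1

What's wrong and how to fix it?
Bug: WHERE can't reference COUNT(*); aggregates are computed after WHERE

Fix: GROUP BY product, then filter groups with HAVING COUNT(*) > 1

Corrected query:
SELECT product FROM orders GROUP BY product HAVING COUNT(*) > 1

Result:
product
-------
Monitor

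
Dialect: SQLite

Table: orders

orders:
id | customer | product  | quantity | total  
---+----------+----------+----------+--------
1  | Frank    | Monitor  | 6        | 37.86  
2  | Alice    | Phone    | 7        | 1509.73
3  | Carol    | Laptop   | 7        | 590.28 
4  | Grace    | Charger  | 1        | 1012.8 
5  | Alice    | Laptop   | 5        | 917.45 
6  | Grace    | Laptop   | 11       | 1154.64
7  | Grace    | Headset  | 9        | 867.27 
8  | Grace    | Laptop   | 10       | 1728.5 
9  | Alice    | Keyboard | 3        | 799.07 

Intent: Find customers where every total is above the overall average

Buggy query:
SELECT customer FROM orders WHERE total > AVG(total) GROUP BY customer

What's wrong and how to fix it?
Bug: WHERE evaluates per row before aggregation, so AVG() is unavailable

Fix: Compute the overall average in a scalar subquery and compare each group's MIN against it in HAVING

Corrected query:
SELECT customer FROM orders GROUP BY customer HAVING MIN(total) > (SELECT AVG(total) FROM orders)

Result:
(no rows)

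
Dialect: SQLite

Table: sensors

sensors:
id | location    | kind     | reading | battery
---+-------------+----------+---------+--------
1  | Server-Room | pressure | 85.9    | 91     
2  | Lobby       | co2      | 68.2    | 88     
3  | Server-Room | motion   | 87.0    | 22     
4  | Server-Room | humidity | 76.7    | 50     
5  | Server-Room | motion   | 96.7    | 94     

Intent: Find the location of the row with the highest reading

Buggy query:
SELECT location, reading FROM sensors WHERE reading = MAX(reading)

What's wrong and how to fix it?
Bug: MAX(reading) is an aggregate and cannot be used directly in WHERE

Fix: Use a subquery: WHERE reading = (SELECT MAX(reading) FROM sensors)

Corrected query:
SELECT location, reading FROM sensors WHERE reading = (SELECT MAX(reading) FROM sensors)

Result:
location    | reading
------------+--------
Server-Room | 96.7   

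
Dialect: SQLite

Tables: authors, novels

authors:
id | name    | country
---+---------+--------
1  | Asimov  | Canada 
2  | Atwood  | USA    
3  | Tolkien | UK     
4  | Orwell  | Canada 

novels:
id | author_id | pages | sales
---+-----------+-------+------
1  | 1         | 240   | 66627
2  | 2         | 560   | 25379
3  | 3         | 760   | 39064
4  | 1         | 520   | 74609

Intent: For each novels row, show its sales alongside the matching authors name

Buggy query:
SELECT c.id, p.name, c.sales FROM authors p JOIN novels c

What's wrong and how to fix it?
Bug: Missing join condition: each novels row is matched to all authors rows instead of just its own

Fix: Specify the join condition linking the foreign key to the parent id

Corrected query:
SELECT c.id, p.name, c.sales FROM authors p JOIN novels c ON c.author_id = p.id

Result:
id | name    | sales
---+---------+------
1  | Asimov  | 66627
2  | Atwood  | 25379
3  | Tolkien | 39064
4  | Asimov  | 74609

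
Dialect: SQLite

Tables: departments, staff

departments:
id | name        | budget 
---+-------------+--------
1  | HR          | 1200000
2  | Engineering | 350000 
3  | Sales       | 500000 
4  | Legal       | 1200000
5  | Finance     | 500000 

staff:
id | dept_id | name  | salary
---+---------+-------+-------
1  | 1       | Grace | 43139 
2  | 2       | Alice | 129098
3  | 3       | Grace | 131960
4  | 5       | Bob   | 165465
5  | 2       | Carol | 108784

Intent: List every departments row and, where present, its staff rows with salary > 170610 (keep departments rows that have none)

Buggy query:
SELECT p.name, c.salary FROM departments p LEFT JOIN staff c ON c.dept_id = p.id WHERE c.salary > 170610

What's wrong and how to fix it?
Bug: A WHERE condition on the right-hand table after LEFT JOIN drops unmatched parents

Fix: Put 'c.salary > 170610' in the JOIN's ON clause instead of WHERE

Corrected query:
SELECT p.name, c.salary FROM departments p LEFT JOIN staff c ON c.dept_id = p.id AND c.salary > 170610

Result:
name        | salary
------------+-------
HR          | NULL  
Engineering | NULL  
Sales       | NULL  
Legal       | NULL  
Finance     | NULL  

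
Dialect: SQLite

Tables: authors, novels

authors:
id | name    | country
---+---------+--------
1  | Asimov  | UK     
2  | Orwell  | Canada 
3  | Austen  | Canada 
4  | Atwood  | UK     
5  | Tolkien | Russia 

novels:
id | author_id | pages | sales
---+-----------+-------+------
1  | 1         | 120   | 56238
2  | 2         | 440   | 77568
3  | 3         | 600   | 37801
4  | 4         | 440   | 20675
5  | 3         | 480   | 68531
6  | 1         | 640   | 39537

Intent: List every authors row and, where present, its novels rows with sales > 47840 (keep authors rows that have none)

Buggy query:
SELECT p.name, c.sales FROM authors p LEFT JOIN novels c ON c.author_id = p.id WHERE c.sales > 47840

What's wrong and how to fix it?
Bug: A WHERE condition on the right-hand table after LEFT JOIN drops unmatched parents

Fix: Put 'c.sales > 47840' in the JOIN's ON clause instead of WHERE

Corrected query:
SELECT p.name, c.sales FROM authors p LEFT JOIN novels c ON c.author_id = p.id AND c.sales > 47840

Result:
name    | sales
--------+------
Asimov  | 56238
Orwell  | 77568
Austen  | 68531
Atwood  | NULL 
Tolkien | NULL 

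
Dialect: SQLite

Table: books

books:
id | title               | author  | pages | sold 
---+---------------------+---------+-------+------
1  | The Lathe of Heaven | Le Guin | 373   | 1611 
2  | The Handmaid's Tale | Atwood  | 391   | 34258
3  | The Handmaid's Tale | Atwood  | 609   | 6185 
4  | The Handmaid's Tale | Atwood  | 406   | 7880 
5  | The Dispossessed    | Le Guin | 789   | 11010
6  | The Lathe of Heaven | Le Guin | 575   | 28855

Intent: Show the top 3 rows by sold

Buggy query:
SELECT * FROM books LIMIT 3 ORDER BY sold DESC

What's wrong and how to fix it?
Bug: ORDER BY cannot follow LIMIT; LIMIT is the final clause

Fix: Swap the clauses: ORDER BY first, then LIMIT

Corrected query:
SELECT * FROM books ORDER BY sold DESC LIMIT 3

Result:
id | title               | author  | pages | sold 
---+---------------------+---------+-------+------
2  | The Handmaid's Tale | Atwood  | 391   | 34258
6  | The Lathe of Heaven | Le Guin | 575   | 28855
5  | The Dispossessed    | Le Guin | 789   | 11010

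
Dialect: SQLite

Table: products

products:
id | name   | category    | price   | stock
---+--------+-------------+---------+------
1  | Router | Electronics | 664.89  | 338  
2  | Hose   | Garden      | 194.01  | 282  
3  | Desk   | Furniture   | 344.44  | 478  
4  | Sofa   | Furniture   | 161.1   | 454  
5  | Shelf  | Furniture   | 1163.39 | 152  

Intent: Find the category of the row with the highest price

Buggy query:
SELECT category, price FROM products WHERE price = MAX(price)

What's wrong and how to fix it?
Bug: WHERE is evaluated per row; an aggregate over the whole table isn't defined there

Fix: Use a subquery: WHERE price = (SELECT MAX(price) FROM products)

Corrected query:
SELECT category, price FROM products WHERE price = (SELECT MAX(price) FROM products)

Result:
category  | price  
----------+--------
Furniture | 1163.39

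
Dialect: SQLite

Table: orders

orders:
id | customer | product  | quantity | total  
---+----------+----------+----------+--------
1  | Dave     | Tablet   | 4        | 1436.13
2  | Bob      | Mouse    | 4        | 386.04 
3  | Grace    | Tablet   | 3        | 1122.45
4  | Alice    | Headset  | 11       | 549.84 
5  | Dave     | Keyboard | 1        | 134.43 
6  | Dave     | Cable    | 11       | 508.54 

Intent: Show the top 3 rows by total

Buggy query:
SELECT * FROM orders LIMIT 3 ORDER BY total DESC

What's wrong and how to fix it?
Bug: LIMIT must come after ORDER BY

Fix: Sort with ORDER BY, then apply LIMIT

Corrected query:
SELECT * FROM orders ORDER BY total DESC LIMIT 3

Result:
id | customer | product | quantity | total  
---+----------+---------+----------+--------
1  | Dave     | Tablet  | 4        | 1436.13
3  | Grace    | Tablet  | 3        | 1122.45
4  | Alice    | Headset | 11       | 549.84 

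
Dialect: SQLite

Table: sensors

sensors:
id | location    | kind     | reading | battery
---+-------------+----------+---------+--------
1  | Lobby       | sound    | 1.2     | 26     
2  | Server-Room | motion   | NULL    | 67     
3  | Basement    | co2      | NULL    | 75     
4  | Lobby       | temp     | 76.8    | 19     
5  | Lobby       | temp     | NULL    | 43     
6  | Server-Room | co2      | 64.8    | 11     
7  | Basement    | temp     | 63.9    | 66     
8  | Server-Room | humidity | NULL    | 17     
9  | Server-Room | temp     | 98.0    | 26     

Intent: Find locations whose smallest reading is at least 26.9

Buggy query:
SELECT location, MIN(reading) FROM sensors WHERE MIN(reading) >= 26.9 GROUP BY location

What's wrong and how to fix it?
Bug: MIN() in WHERE is a misuse of aggregate

Fix: Replace WHERE with HAVING after the GROUP BY

Corrected query:
SELECT location, MIN(reading) FROM sensors GROUP BY location HAVING MIN(reading) >= 26.9

Result:
location    | MIN(reading)
------------+-------------
Basement    | 63.9        
Server-Room | 64.8        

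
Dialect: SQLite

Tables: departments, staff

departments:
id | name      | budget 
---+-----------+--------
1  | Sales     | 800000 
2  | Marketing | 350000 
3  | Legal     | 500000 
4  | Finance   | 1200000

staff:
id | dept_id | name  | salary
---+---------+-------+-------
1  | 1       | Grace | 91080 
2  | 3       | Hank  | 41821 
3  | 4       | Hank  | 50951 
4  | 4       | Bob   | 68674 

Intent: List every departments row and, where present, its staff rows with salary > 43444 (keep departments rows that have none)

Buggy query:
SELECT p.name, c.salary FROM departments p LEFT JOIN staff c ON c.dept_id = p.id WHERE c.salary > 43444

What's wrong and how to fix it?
Bug: Filtering c.salary in WHERE discards the NULL rows produced by LEFT JOIN, turning it into an inner join

Fix: Put 'c.salary > 43444' in the JOIN's ON clause instead of WHERE

Corrected query:
SELECT p.name, c.salary FROM departments p LEFT JOIN staff c ON c.dept_id = p.id AND c.salary > 43444

Result:
name      | salary
----------+-------
Sales     | 91080 
Marketing | NULL  
Legal     | NULL  
Finance   | 50951 
Finance   | 68674 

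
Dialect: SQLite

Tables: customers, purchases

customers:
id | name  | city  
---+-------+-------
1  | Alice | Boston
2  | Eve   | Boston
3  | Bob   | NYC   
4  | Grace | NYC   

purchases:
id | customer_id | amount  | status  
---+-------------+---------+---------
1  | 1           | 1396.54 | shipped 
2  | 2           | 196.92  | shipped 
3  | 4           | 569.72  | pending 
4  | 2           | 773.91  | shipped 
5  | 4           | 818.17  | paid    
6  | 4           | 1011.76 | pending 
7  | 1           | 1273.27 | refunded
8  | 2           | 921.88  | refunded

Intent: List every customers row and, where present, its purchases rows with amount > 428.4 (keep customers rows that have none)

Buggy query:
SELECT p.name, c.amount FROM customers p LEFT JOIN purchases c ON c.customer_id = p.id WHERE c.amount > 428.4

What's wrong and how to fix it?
Bug: Filtering c.amount in WHERE discards the NULL rows produced by LEFT JOIN, turning it into an inner join

Fix: Put 'c.amount > 428.4' in the JOIN's ON clause instead of WHERE

Corrected query:
SELECT p.name, c.amount FROM customers p LEFT JOIN purchases c ON c.customer_id = p.id AND c.amount > 428.4

Result:
name  | amount 
------+--------
Alice | 1273.27
Alice | 1396.54
Eve   | 773.91 
Eve   | 921.88 
Bob   | NULL   
Grace | 569.72 
Grace | 818.17 
Grace | 1011.76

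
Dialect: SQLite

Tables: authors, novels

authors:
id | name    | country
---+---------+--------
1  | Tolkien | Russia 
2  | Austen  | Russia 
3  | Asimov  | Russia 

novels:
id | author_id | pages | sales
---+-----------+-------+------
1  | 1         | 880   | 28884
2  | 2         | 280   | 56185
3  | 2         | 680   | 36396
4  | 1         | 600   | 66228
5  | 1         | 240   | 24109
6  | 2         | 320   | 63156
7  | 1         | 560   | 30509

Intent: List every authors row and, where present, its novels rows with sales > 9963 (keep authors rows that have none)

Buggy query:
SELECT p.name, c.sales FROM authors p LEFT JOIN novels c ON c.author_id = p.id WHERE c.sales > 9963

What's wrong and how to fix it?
Bug: A WHERE condition on the right-hand table after LEFT JOIN drops unmatched parents

Fix: Put 'c.sales > 9963' in the JOIN's ON clause instead of WHERE

Corrected query:
SELECT p.name, c.sales FROM authors p LEFT JOIN novels c ON c.author_id = p.id AND c.sales > 9963

Result:
name    | sales
--------+------
Tolkien | 24109
Tolkien | 28884
Tolkien | 30509
Tolkien | 66228
Austen  | 36396
Austen  | 56185
Austen  | 63156
Asimov  | NULL 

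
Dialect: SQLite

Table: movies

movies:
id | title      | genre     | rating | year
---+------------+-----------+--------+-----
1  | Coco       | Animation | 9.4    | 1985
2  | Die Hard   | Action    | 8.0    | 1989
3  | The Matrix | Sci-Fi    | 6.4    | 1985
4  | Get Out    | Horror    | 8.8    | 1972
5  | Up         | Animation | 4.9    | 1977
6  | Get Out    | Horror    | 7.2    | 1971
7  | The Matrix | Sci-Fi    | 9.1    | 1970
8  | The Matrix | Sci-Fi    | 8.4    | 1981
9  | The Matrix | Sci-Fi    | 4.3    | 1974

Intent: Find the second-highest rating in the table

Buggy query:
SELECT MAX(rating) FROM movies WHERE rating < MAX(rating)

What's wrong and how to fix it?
Bug: The inner MAX is an aggregate inside WHERE, which is not allowed

Fix: Put the inner MAX in a scalar subquery

Corrected query:
SELECT MAX(rating) FROM movies WHERE rating < (SELECT MAX(rating) FROM movies)

Result:
MAX(rating)
-----------
9.1        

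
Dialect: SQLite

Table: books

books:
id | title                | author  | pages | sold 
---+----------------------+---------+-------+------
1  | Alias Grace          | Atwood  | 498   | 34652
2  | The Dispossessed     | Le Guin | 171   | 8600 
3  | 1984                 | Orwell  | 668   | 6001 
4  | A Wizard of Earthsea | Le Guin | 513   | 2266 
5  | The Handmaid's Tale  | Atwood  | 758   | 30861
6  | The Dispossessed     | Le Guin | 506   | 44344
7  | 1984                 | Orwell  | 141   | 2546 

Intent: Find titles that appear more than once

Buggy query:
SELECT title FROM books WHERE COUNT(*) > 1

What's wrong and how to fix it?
Bug: WHERE can't reference COUNT(*); aggregates are computed after WHERE

Fix: GROUP BY title, then filter groups with HAVING COUNT(*) > 1

Corrected query:
SELECT title FROM books GROUP BY title HAVING COUNT(*) > 1

Result:
title           
----------------
1984            
The Dispossessed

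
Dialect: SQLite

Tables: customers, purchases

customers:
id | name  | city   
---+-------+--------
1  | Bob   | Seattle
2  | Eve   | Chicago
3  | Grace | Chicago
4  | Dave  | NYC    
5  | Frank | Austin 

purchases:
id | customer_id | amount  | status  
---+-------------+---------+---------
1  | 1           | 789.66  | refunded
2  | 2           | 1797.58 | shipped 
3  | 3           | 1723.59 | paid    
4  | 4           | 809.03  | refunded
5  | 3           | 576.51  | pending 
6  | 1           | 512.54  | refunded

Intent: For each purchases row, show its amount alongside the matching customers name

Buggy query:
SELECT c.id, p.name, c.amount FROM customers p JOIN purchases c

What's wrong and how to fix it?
Bug: Missing join condition: each purchases row is matched to all customers rows instead of just its own

Fix: Specify the join condition linking the foreign key to the parent id

Corrected query:
SELECT c.id, p.name, c.amount FROM customers p JOIN purchases c ON c.customer_id = p.id

Result:
id | name  | amount 
---+-------+--------
1  | Bob   | 789.66 
2  | Eve   | 1797.58
3  | Grace | 1723.59
4  | Dave  | 809.03 
5  | Grace | 576.51 
6  | Bob   | 512.54 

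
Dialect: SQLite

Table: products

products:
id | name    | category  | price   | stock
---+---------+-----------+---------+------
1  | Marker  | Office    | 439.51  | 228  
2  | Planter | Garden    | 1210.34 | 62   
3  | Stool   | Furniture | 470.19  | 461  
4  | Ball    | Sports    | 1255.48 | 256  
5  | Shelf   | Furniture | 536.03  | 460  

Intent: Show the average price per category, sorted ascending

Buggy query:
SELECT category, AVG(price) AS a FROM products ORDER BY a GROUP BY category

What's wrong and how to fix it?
Bug: GROUP BY must precede ORDER BY

Fix: Reorder: SELECT … FROM … GROUP BY … ORDER BY …

Corrected query:
SELECT category, AVG(price) AS a FROM products GROUP BY category ORDER BY a

Result:
category  | a      
----------+--------
Office    | 439.51 
Furniture | 503.11 
Garden    | 1210.34
Sports    | 1255.48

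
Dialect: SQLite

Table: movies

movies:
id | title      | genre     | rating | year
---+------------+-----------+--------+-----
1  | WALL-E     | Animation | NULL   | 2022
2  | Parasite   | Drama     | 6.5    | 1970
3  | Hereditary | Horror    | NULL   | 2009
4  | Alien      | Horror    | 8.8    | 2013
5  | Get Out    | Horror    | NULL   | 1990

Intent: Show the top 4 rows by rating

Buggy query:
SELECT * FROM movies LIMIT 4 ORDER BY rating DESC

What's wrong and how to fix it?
Bug: LIMIT must come after ORDER BY

Fix: Swap the clauses: ORDER BY first, then LIMIT

Corrected query:
SELECT * FROM movies ORDER BY rating DESC LIMIT 4

Result:
id | title      | genre     | rating | year
---+------------+-----------+--------+-----
4  | Alien      | Horror    | 8.8    | 2013
2  | Parasite   | Drama     | 6.5    | 1970
1  | WALL-E     | Animation | NULL   | 2022
3  | Hereditary | Horror    | NULL   | 2009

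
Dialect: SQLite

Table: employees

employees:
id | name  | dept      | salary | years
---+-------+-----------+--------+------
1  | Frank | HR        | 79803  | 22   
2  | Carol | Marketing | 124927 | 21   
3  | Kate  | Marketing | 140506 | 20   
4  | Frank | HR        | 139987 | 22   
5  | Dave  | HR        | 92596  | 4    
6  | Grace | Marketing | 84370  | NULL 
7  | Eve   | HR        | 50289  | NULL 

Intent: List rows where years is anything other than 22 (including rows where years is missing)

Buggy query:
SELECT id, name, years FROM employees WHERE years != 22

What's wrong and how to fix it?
Bug: Inequality against NULL is unknown, not true; rows with NULL are dropped

Fix: Handle NULL separately with IS NULL alongside the inequality

Corrected query:
SELECT id, name, years FROM employees WHERE years != 22 OR years IS NULL

Result:
id | name  | years
---+-------+------
2  | Carol | 21   
3  | Kate  | 20   
5  | Dave  | 4    
6  | Grace | NULL 
7  | Eve   | NULL 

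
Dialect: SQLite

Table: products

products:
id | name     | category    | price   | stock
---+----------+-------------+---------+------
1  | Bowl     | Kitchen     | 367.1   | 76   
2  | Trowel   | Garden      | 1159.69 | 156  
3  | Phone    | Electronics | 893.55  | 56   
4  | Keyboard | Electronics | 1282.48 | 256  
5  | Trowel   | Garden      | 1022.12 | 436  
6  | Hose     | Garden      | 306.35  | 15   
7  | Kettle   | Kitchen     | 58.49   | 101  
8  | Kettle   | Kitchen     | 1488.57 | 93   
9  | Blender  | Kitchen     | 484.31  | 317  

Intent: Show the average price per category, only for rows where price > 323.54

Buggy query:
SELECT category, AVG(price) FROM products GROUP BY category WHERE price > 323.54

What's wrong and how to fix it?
Bug: Row-level WHERE must come before GROUP BY in the clause order

Fix: Move the WHERE clause before GROUP BY

Corrected query:
SELECT category, AVG(price) FROM products WHERE price > 323.54 GROUP BY category

Result:
category    | AVG(price)
------------+-----------
Electronics | 1088.015  
Garden      | 1090.905  
Kitchen     | 779.993333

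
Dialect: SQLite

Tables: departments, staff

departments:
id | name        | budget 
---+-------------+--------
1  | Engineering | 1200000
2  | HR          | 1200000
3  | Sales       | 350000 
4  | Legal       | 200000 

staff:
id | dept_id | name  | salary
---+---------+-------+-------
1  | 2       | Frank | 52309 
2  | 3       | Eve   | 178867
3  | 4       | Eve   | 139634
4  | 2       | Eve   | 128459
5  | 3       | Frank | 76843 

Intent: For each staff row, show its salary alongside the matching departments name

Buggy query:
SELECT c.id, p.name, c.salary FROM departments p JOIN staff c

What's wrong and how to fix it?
Bug: Missing join condition: each staff row is matched to all departments rows instead of just its own

Fix: Specify the join condition linking the foreign key to the parent id

Corrected query:
SELECT c.id, p.name, c.salary FROM departments p JOIN staff c ON c.dept_id = p.id

Result:
id | name  | salary
---+-------+-------
1  | HR    | 52309 
2  | Sales | 178867
3  | Legal | 139634
4  | HR    | 128459
5  | Sales | 76843 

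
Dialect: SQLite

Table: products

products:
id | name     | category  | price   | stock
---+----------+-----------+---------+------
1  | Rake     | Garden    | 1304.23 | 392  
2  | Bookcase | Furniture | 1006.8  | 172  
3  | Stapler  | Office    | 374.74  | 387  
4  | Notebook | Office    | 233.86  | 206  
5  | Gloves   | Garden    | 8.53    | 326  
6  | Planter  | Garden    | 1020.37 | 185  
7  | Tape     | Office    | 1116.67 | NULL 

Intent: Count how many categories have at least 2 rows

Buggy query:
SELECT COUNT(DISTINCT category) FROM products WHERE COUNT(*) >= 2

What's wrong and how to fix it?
Bug: WHERE filters individual rows, not groups, so a group-level COUNT is invalid there

Fix: Use a subquery that GROUPs and filters with HAVING, then count its rows

Corrected query:
SELECT COUNT(*) FROM (SELECT category FROM products GROUP BY category HAVING COUNT(*) >= 2)

Result:
COUNT(*)
--------
2       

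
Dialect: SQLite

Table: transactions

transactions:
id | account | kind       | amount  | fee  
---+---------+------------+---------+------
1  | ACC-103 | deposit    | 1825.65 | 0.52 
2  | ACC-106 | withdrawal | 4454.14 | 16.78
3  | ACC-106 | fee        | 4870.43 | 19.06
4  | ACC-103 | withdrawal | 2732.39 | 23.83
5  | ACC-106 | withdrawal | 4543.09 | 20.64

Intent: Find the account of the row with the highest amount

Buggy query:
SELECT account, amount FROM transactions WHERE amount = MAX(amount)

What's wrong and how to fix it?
Bug: MAX(amount) is an aggregate and cannot be used directly in WHERE

Fix: Use a subquery: WHERE amount = (SELECT MAX(amount) FROM transactions)

Corrected query:
SELECT account, amount FROM transactions WHERE amount = (SELECT MAX(amount) FROM transactions)

Result:
account | amount 
--------+--------
ACC-106 | 4870.43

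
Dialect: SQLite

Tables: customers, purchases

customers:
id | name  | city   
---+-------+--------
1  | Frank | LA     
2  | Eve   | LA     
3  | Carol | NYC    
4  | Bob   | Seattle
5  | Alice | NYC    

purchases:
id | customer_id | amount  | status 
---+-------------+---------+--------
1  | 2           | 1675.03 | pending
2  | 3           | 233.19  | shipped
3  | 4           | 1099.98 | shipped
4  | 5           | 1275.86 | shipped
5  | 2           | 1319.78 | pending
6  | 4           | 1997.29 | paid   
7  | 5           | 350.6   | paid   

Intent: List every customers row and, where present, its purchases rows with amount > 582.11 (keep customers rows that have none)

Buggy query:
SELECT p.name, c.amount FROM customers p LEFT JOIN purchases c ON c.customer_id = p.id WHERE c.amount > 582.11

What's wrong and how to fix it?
Bug: Filtering c.amount in WHERE discards the NULL rows produced by LEFT JOIN, turning it into an inner join

Fix: Put 'c.amount > 582.11' in the JOIN's ON clause instead of WHERE

Corrected query:
SELECT p.name, c.amount FROM customers p LEFT JOIN purchases c ON c.customer_id = p.id AND c.amount > 582.11

Result:
name  | amount 
------+--------
Frank | NULL   
Eve   | 1319.78
Eve   | 1675.03
Carol | NULL   
Bob   | 1099.98
Bob   | 1997.29
Alice | 1275.86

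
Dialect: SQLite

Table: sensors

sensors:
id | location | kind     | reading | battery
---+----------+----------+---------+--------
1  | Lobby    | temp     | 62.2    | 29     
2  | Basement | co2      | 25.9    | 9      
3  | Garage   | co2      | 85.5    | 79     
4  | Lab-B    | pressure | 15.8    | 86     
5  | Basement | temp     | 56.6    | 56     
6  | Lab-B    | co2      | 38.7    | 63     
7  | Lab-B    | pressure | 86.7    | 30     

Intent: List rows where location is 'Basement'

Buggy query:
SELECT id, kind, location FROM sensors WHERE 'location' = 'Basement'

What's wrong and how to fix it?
Bug: 'location' in single quotes is a string literal, not the column; the comparison is literal-vs-literal and never true

Fix: Reference the column as location without single quotes

Corrected query:
SELECT id, kind, location FROM sensors WHERE location = 'Basement'

Result:
id | kind | location
---+------+---------
2  | co2  | Basement
5  | temp | Basement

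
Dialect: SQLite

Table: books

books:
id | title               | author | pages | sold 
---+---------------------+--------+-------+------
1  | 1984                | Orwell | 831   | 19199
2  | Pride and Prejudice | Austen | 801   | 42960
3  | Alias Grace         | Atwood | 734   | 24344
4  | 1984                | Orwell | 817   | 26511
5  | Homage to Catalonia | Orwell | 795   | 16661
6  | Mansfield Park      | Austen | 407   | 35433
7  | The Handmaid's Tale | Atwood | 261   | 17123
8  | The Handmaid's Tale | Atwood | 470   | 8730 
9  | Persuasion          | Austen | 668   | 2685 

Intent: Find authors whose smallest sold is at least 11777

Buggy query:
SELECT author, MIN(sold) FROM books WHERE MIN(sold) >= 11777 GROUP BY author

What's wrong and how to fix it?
Bug: Aggregates like MIN are computed per group after WHERE runs

Fix: Replace WHERE with HAVING after the GROUP BY

Corrected query:
SELECT author, MIN(sold) FROM books GROUP BY author HAVING MIN(sold) >= 11777

Result:
author | MIN(sold)
-------+----------
Orwell | 16661    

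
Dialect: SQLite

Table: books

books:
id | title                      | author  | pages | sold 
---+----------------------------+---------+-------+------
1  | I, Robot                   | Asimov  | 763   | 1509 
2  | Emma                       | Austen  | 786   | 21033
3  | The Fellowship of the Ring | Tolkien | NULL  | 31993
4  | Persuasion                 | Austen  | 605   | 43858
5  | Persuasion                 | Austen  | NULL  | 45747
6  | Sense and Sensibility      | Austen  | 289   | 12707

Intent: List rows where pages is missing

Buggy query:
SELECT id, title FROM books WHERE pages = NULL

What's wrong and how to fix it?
Bug: '= NULL' is always unknown in SQL three-valued logic, so no rows match

Fix: Use IS NULL to test for NULL

Corrected query:
SELECT id, title FROM books WHERE pages IS NULL

Result:
id | title                     
---+---------------------------
3  | The Fellowship of the Ring
5  | Persuasion                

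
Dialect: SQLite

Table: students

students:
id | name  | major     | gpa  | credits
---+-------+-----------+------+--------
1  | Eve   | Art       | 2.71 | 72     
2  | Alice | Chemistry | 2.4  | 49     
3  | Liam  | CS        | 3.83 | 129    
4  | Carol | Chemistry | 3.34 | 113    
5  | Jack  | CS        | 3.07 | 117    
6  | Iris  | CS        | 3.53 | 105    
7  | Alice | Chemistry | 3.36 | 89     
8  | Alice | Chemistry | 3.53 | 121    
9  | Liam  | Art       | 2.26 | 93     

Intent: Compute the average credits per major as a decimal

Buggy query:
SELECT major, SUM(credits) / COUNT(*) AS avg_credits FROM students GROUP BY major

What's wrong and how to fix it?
Bug: SUM(credits) and COUNT(*) are both integers; the division truncates the fractional part

Fix: Multiply by 1.0 (or CAST to REAL) to force floating-point division

Corrected query:
SELECT major, SUM(credits) * 1.0 / COUNT(*) AS avg_credits FROM students GROUP BY major

Result:
major     | avg_credits
----------+------------
Art       | 82.5       
CS        | 117        
Chemistry | 93         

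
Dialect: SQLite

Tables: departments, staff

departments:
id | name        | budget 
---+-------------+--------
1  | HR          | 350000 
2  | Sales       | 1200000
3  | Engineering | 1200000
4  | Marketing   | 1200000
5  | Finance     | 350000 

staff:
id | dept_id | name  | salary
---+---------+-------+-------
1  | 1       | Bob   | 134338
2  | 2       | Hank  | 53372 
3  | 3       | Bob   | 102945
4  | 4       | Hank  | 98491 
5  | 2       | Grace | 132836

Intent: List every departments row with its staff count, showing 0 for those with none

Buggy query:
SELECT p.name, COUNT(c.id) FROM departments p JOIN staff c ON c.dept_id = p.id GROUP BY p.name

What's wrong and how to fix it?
Bug: An inner join excludes parents with zero children

Fix: Use LEFT JOIN so parents without children still appear (COUNT(c.id) gives 0)

Corrected query:
SELECT p.name, COUNT(c.id) FROM departments p LEFT JOIN staff c ON c.dept_id = p.id GROUP BY p.name

Result:
name        | COUNT(c.id)
------------+------------
Engineering | 1          
Finance     | 0          
HR          | 1          
Marketing   | 1          
Sales       | 2          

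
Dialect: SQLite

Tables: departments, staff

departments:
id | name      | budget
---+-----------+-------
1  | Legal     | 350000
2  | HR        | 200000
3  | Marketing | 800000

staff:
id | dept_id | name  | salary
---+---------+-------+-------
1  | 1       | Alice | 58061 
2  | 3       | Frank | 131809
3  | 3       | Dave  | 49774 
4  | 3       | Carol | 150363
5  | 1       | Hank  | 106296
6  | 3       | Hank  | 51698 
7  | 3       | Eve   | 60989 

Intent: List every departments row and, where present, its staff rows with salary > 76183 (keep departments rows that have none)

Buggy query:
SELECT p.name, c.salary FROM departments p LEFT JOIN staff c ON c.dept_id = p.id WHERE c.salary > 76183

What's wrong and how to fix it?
Bug: A WHERE condition on the right-hand table after LEFT JOIN drops unmatched parents

Fix: Move the right-table condition into the ON clause so unmatched parents are kept

Corrected query:
SELECT p.name, c.salary FROM departments p LEFT JOIN staff c ON c.dept_id = p.id AND c.salary > 76183

Result:
name      | salary
----------+-------
Legal     | 106296
HR        | NULL  
Marketing | 131809
Marketing | 150363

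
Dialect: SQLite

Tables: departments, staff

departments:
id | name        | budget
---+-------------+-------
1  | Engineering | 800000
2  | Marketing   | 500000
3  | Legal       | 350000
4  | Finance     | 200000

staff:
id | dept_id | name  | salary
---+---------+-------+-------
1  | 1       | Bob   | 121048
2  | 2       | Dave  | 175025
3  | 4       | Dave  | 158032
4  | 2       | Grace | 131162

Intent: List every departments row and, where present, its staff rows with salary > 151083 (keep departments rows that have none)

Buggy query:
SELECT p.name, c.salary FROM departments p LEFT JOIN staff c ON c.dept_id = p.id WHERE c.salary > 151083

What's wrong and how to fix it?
Bug: A WHERE condition on the right-hand table after LEFT JOIN drops unmatched parents

Fix: Move the right-table condition into the ON clause so unmatched parents are kept

Corrected query:
SELECT p.name, c.salary FROM departments p LEFT JOIN staff c ON c.dept_id = p.id AND c.salary > 151083

Result:
name        | salary
------------+-------
Engineering | NULL  
Marketing   | 175025
Legal       | NULL  
Finance     | 158032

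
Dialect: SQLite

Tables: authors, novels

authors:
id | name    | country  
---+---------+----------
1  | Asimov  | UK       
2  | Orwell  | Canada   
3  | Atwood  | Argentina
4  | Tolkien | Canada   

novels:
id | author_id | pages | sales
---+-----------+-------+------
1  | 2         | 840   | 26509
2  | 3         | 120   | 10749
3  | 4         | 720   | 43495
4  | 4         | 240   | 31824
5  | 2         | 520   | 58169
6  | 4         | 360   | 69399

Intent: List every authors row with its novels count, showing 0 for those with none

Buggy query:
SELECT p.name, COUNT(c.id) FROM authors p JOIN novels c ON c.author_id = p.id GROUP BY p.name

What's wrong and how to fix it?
Bug: INNER JOIN drops authors rows that have no matching novels rows

Fix: Use LEFT JOIN so parents without children still appear (COUNT(c.id) gives 0)

Corrected query:
SELECT p.name, COUNT(c.id) FROM authors p LEFT JOIN novels c ON c.author_id = p.id GROUP BY p.name

Result:
name    | COUNT(c.id)
--------+------------
Asimov  | 0          
Atwood  | 1          
Orwell  | 2          
Tolkien | 3          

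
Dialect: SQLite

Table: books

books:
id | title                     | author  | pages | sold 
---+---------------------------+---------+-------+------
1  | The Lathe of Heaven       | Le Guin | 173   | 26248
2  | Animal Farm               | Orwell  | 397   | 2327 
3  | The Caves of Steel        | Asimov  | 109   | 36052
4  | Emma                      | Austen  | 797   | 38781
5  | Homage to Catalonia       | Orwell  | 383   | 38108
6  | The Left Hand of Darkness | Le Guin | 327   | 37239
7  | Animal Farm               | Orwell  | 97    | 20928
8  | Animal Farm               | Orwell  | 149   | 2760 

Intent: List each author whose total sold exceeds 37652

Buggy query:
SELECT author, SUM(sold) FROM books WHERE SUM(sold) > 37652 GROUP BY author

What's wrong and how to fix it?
Bug: SUM(sold) is an aggregate, but WHERE filters rows before aggregation

Fix: Use HAVING (which filters groups after aggregation) instead of WHERE

Corrected query:
SELECT author, SUM(sold) FROM books GROUP BY author HAVING SUM(sold) > 37652

Result:
author  | SUM(sold)
--------+----------
Austen  | 38781    
Le Guin | 63487    
Orwell  | 64123    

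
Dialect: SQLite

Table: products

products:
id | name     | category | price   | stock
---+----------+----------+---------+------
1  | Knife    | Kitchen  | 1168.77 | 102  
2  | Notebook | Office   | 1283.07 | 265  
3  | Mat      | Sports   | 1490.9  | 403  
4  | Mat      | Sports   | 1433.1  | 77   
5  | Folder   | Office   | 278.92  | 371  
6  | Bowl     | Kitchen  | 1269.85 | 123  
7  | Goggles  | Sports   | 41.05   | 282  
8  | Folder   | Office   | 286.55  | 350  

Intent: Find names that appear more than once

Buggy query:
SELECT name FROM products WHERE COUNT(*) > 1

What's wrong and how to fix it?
Bug: COUNT(*) is an aggregate and cannot be used in WHERE

Fix: GROUP BY name, then filter groups with HAVING COUNT(*) > 1

Corrected query:
SELECT name FROM products GROUP BY name HAVING COUNT(*) > 1

Result:
name  
------
Folder
Mat   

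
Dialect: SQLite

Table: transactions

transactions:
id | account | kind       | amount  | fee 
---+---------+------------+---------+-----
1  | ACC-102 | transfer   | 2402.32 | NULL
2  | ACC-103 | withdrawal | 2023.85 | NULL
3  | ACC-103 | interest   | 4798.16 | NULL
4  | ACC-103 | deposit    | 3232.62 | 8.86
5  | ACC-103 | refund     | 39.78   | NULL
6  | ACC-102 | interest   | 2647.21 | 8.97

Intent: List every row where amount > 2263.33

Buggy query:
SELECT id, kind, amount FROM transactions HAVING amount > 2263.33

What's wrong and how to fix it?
Bug: HAVING filters the output of aggregation, but this query has no GROUP BY and no aggregate functions, so SQLite rejects it (HAVING clause on a non-aggregate query); the condition here is per row

Fix: Replace HAVING with WHERE since the condition applies to individual rows

Corrected query:
SELECT id, kind, amount FROM transactions WHERE amount > 2263.33

Result:
id | kind     | amount 
---+----------+--------
1  | transfer | 2402.32
3  | interest | 4798.16
4  | deposit  | 3232.62
6  | interest | 2647.21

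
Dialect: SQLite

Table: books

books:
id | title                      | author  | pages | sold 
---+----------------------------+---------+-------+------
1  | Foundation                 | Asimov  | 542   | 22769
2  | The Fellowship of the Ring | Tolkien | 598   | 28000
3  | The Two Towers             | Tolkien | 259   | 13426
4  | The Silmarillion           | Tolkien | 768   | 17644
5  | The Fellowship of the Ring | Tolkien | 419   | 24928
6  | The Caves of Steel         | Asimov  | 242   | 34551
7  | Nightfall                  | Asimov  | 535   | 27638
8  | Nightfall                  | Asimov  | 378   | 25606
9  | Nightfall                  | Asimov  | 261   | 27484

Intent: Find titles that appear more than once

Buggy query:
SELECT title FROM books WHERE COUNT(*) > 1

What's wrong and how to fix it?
Bug: COUNT(*) is an aggregate and cannot be used in WHERE

Fix: Group first, then use HAVING for the count condition

Corrected query:
SELECT title FROM books GROUP BY title HAVING COUNT(*) > 1

Result:
title                     
--------------------------
Nightfall                 
The Fellowship of the Ring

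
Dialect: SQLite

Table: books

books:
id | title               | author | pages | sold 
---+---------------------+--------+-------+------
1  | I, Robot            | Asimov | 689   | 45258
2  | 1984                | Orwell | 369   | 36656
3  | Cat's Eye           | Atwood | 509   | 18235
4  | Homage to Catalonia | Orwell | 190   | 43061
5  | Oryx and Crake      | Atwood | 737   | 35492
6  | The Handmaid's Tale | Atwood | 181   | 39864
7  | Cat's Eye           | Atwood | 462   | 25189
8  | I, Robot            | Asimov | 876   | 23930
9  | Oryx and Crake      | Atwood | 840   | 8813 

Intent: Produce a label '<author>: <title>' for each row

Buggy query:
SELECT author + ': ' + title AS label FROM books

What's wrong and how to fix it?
Bug: '+' is numeric addition; on text columns SQLite converts them to 0 instead of concatenating

Fix: Replace + with || to concatenate text

Corrected query:
SELECT author || ': ' || title AS label FROM books

Result:
label                      
---------------------------
Asimov: I, Robot           
Orwell: 1984               
Atwood: Cat's Eye          
Orwell: Homage to Catalonia
Atwood: Oryx and Crake     
Atwood: The Handmaid's Tale
Atwood: Cat's Eye          
Asimov: I, Robot           
Atwood: Oryx and Crake     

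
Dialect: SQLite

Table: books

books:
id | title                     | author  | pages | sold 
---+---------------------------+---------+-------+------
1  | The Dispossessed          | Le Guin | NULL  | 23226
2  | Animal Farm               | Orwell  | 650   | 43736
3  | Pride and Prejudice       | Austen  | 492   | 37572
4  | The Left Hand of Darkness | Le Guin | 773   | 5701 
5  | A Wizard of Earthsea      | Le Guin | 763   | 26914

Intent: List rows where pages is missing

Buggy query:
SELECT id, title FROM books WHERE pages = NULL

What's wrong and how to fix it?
Bug: '= NULL' is always unknown in SQL three-valued logic, so no rows match

Fix: Use IS NULL to test for NULL

Corrected query:
SELECT id, title FROM books WHERE pages IS NULL

Result:
id | title           
---+-----------------
1  | The Dispossessed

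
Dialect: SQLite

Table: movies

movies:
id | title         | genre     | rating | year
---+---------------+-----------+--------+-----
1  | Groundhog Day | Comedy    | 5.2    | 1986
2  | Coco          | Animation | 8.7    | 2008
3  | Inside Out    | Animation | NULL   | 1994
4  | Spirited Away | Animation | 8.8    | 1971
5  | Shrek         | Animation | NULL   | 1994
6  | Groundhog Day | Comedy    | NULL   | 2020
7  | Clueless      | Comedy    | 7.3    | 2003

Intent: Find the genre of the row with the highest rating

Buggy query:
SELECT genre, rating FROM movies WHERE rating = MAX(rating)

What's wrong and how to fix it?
Bug: WHERE is evaluated per row; an aggregate over the whole table isn't defined there

Fix: Use a subquery: WHERE rating = (SELECT MAX(rating) FROM movies)

Corrected query:
SELECT genre, rating FROM movies WHERE rating = (SELECT MAX(rating) FROM movies)

Result:
genre     | rating
----------+-------
Animation | 8.8   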